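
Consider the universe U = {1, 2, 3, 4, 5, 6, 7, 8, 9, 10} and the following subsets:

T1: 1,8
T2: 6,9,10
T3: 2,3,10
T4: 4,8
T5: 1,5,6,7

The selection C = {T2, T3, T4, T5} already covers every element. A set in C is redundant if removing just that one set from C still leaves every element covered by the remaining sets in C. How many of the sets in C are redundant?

Drop T2: 9 uncovered — not redundant.
Drop T3: 2, 3 uncovered — not redundant.
Drop T4: 4, 8 uncovered — not redundant.
Drop T5: 1, 5, 7 uncovered — not redundant.
None of the sets in C is redundant.

0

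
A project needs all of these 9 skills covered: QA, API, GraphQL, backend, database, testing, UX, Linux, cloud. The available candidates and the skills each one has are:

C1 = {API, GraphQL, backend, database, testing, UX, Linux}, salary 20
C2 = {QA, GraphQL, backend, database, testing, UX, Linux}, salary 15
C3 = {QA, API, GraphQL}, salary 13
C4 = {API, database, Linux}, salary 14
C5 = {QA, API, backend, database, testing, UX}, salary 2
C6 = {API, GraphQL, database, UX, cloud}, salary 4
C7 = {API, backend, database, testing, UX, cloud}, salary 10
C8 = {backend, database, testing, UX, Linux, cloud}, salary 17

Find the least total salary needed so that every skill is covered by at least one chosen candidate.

C2, C6 cover every skill at salary 15 + 4 = 19.
Any cover uses at least 2 candidates; among all covering selections none totals below 19.

19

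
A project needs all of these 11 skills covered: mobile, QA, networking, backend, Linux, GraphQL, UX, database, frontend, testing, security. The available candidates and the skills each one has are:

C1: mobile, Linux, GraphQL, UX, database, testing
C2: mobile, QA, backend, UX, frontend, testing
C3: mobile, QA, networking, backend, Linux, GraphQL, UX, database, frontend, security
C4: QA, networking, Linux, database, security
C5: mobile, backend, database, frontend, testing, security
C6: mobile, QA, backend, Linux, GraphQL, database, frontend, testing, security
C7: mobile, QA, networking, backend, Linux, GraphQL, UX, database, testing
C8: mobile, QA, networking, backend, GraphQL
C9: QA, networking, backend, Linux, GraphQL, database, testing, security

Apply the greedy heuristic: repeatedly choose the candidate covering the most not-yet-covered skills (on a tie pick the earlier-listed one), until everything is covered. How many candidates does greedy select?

2

Pick 1: C3 covers 10 new skills (mobile, QA, networking, backend, Linux, GraphQL, UX, database, frontend, security).
Pick 2: C1 covers 1 new skills (testing).
Greedy uses 2 candidates.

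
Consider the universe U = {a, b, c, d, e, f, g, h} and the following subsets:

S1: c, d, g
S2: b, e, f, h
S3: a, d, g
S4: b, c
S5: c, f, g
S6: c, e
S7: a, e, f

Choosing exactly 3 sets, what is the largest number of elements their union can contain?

Choosing S1, S2, S3 covers {a, b, c, d, e, f, g, h} — 8 elements.
That is all 8 elements.

8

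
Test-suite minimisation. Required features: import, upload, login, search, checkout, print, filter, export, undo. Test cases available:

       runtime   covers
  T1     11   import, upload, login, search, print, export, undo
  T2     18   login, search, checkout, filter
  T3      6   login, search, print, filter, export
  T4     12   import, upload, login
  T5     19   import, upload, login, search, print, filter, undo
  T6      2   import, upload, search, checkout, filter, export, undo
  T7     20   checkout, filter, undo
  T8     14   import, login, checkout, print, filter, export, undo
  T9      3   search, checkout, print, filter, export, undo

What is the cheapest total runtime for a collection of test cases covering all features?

T3, T6 cover every feature at runtime 6 + 2 = 8.
Any cover uses at least 2 test cases; among all covering selections none totals below 8.

8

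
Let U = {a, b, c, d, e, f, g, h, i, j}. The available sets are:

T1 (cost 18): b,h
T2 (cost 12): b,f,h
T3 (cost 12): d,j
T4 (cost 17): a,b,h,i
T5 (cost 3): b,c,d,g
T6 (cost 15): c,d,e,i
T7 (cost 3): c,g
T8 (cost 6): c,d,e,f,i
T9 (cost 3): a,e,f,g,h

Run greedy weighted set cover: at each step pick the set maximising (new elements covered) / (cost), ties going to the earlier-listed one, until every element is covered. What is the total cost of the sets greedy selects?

24

Pick 1: T9 adds 5 new (a, e, f, g, h) at cost 3 (ratio 5/3).
Pick 2: T5 adds 3 new (b, c, d) at cost 3 (ratio 3/3).
Pick 3: T8 adds 1 new (i) at cost 6 (ratio 1/6).
Pick 4: T3 adds 1 new (j) at cost 12 (ratio 1/12).
Greedy total cost: 3 + 3 + 6 + 12 = 24.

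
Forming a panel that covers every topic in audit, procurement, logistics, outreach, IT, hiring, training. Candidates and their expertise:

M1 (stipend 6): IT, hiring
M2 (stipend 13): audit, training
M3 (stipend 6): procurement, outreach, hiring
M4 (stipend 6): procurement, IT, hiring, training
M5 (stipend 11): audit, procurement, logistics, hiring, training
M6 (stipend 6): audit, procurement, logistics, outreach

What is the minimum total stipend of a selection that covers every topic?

12

M4, M6 cover every topic at stipend 6 + 6 = 12.
Any cover uses at least 2 members; among all covering selections none totals below 12.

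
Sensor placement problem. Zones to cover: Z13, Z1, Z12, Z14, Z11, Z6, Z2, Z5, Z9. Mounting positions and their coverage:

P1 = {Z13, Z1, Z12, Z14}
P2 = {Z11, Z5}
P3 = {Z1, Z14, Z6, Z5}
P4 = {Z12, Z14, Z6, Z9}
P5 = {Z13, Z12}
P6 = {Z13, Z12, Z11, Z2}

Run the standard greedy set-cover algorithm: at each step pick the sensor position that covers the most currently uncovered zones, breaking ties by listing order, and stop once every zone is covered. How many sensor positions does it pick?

Pick 1: P1 covers 4 new zones (Z13, Z1, Z12, Z14).
Pick 2: P2 covers 2 new zones (Z11, Z5).
Pick 3: P4 covers 2 new zones (Z6, Z9).
Pick 4: P6 covers 1 new zones (Z2).
Greedy uses 4 sensor positions. (The true minimum is 3.)

4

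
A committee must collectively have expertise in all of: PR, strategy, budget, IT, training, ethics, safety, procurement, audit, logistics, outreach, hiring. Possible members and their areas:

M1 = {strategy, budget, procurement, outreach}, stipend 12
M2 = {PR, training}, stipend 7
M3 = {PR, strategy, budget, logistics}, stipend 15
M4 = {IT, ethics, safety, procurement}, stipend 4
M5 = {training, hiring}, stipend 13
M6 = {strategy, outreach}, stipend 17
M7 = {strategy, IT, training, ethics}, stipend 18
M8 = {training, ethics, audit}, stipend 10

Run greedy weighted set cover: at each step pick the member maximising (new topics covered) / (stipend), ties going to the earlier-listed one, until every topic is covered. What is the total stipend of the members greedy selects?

Pick 1: M4 adds 4 new (IT, ethics, safety, procurement) at stipend 4 (ratio 4/4).
Pick 2: M2 adds 2 new (PR, training) at stipend 7 (ratio 2/7).
Pick 3: M1 adds 3 new (strategy, budget, outreach) at stipend 12 (ratio 3/12).
Pick 4: M8 adds 1 new (audit) at stipend 10 (ratio 1/10).
Pick 5: M5 adds 1 new (hiring) at stipend 13 (ratio 1/13).
Pick 6: M3 adds 1 new (logistics) at stipend 15 (ratio 1/15).
Greedy total stipend: 4 + 7 + 12 + 10 + 13 + 15 = 61. (The true optimum is 54, so greedy overshoots here.)

61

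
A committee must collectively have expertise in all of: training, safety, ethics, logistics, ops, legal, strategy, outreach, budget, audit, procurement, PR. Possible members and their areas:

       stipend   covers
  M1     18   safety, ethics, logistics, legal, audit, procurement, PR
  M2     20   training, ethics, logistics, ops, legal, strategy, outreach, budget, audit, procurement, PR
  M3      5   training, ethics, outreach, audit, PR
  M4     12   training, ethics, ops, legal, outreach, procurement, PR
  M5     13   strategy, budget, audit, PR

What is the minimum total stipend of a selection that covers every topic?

M1, M2 cover every topic at stipend 18 + 20 = 38.
Any cover uses at least 2 members; among all covering selections none totals below 38.
Greedy by coverage-per-stipend would pick M3, M2, M1 for 43 — worse than the optimum 38.

38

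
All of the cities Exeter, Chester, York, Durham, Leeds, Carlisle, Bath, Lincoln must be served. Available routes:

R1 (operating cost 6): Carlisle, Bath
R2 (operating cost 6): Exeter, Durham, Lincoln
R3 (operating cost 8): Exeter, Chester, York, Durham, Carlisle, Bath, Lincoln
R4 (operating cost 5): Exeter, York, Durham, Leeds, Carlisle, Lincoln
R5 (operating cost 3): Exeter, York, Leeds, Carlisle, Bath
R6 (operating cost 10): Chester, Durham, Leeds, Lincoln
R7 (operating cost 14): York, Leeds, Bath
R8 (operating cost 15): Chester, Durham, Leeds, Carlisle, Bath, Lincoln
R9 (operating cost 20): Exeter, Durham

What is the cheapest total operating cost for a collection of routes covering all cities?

R3, R5 cover every city at operating cost 8 + 3 = 11.
Any cover uses at least 2 routes; among all covering selections none totals below 11.
Greedy by coverage-per-operating cost would pick R5, R4, R3 for 16 — worse than the optimum 11.

11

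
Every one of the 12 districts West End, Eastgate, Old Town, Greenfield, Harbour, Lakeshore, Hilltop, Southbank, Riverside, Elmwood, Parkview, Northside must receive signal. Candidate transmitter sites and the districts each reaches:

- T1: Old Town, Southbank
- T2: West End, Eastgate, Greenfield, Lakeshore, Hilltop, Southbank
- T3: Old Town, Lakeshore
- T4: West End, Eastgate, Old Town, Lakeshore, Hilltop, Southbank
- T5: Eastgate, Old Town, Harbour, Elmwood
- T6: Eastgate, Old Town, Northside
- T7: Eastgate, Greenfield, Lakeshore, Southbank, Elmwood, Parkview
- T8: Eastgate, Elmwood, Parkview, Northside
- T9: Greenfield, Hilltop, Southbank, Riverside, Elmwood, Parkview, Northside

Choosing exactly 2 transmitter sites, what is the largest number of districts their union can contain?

Choosing T4, T9 covers {West End, Eastgate, Old Town, Greenfield, Lakeshore, Hilltop, Southbank, Riverside, Elmwood, Parkview, Northside} — 11 districts.
No choice of 2 transmitter sites does better; here Harbour is left uncovered.

11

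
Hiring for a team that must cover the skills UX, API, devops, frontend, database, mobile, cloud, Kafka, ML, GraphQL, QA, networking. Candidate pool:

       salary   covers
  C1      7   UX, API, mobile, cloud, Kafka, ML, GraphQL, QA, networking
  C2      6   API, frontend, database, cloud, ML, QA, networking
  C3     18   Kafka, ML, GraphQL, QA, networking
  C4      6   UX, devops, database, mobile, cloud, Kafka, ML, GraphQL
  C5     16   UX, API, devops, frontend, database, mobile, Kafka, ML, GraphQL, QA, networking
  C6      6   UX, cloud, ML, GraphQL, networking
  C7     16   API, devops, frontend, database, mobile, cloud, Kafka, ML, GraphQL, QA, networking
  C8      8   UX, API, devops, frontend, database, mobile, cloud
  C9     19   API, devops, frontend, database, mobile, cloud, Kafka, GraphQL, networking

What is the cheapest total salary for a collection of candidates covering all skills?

12

C2, C4 cover every skill at salary 6 + 6 = 12.
Any cover uses at least 2 candidates; among all covering selections none totals below 12.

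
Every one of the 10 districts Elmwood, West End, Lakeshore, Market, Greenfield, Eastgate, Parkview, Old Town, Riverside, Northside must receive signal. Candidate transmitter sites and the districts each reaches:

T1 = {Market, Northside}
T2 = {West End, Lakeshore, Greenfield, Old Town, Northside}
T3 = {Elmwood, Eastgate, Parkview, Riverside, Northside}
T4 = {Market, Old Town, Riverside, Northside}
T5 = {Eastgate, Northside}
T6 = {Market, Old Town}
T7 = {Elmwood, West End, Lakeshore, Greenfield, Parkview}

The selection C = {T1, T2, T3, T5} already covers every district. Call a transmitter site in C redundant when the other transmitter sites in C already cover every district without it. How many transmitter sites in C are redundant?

Drop T1: Market uncovered — not redundant.
Drop T2: West End, Lakeshore, Greenfield, Old Town uncovered — not redundant.
Drop T3: Elmwood, Parkview, Riverside uncovered — not redundant.
Drop T5: the rest still cover every district — redundant.
1 redundant: T5.

1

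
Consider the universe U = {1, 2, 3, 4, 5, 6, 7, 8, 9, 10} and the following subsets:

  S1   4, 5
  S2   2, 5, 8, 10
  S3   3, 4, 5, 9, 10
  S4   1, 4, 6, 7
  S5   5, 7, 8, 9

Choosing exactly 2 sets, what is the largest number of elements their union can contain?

8

Choosing S2, S4 covers {1, 2, 4, 5, 6, 7, 8, 10} — 8 elements.
No choice of 2 sets does better; here 3, 9 are left uncovered.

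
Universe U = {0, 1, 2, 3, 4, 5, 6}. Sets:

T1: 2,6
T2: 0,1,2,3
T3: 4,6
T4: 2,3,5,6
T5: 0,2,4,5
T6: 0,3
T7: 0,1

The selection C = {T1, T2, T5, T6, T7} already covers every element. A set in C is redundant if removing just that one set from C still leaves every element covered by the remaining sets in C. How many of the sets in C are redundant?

3

Drop T1: 6 uncovered — not redundant.
Drop T2: the rest still cover every element — redundant.
Drop T5: 4, 5 uncovered — not redundant.
Drop T6: the rest still cover every element — redundant.
Drop T7: the rest still cover every element — redundant.
3 redundant: T2, T6, T7.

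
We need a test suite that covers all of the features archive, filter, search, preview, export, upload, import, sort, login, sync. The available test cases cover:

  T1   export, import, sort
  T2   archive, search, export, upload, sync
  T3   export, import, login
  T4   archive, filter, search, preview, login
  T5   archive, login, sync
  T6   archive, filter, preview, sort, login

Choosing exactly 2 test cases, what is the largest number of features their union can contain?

9

Choosing T2, T6 covers {archive, filter, search, preview, export, upload, sort, login, sync} — 9 features.
No choice of 2 test cases does better; here import is left uncovered.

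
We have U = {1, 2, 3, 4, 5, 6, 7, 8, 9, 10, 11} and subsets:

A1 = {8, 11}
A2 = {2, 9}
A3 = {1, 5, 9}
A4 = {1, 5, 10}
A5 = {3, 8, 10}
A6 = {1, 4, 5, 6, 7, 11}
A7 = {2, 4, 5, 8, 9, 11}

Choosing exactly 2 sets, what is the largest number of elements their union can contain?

Choosing A5, A6 covers {1, 3, 4, 5, 6, 7, 8, 10, 11} — 9 elements.
No choice of 2 sets does better; here 2, 9 are left uncovered.

9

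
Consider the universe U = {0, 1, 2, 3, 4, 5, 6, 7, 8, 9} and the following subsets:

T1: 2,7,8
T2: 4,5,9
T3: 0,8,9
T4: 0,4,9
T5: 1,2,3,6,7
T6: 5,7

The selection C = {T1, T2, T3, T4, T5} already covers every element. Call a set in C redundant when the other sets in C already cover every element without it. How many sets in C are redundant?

3

Drop T1: the rest still cover every element — redundant.
Drop T2: 5 uncovered — not redundant.
Drop T3: the rest still cover every element — redundant.
Drop T4: the rest still cover every element — redundant.
Drop T5: 1, 3, 6 uncovered — not redundant.
3 redundant: T1, T3, T4.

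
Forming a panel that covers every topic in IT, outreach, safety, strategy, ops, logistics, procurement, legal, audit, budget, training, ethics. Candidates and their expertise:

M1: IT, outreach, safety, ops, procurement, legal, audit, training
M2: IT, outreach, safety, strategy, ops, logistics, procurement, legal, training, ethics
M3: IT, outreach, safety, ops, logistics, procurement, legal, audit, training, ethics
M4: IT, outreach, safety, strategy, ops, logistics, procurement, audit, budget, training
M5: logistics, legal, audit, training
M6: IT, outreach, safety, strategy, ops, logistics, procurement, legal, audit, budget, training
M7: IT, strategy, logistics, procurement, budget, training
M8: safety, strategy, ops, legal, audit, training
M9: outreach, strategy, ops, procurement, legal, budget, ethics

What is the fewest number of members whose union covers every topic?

M2, M4 together cover {IT, outreach, safety, strategy, ops, logistics, procurement, legal, audit, budget, training, ethics} — every topic.
No single member contains all 12 topics, so 2 is optimal.

2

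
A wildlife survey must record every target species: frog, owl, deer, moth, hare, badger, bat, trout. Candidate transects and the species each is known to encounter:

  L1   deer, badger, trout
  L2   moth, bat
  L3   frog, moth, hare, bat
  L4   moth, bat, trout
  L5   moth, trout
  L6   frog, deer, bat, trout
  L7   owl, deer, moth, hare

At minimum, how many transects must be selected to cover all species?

3

L1, L3, L7 together cover {frog, owl, deer, moth, hare, badger, bat, trout} — every species.
No 2 of the 7 transects cover everything (all 21 pairs fall short), so 3 is minimum.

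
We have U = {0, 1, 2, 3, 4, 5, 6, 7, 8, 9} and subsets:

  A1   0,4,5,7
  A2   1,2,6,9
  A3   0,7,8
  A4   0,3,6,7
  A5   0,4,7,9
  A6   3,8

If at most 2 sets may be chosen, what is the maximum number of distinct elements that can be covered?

Choosing A1, A2 covers {0, 1, 2, 4, 5, 6, 7, 9} — 8 elements.
No choice of 2 sets does better; here 3, 8 are left uncovered.

8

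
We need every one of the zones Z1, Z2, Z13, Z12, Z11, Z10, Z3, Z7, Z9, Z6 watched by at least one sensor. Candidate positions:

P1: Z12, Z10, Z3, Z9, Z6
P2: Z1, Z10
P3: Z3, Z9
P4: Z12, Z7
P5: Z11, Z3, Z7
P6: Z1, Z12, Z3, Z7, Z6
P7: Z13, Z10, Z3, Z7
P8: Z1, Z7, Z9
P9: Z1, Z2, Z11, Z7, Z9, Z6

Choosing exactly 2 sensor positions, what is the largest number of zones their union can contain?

9

Choosing P1, P9 covers {Z1, Z2, Z12, Z11, Z10, Z3, Z7, Z9, Z6} — 9 zones.
No choice of 2 sensor positions does better; here Z13 is left uncovered.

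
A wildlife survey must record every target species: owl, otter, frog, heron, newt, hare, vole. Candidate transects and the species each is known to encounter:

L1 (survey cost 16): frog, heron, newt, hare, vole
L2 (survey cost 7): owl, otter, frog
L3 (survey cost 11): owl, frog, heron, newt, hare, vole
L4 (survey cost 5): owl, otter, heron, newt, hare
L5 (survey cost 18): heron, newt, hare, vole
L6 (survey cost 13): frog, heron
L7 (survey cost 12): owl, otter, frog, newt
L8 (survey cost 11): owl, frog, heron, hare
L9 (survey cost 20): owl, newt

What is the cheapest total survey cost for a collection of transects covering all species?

L3, L4 cover every species at survey cost 11 + 5 = 16.
Any cover uses at least 2 transects; among all covering selections none totals below 16.

16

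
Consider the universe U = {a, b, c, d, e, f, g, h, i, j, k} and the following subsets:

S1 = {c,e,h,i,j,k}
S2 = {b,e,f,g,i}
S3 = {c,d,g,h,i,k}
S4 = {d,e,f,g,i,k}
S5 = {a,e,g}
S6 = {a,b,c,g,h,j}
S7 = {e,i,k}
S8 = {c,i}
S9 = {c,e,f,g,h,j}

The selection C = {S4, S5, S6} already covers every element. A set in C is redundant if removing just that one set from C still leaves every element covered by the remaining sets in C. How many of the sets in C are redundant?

1

Drop S4: d, f, i, k uncovered — not redundant.
Drop S5: the rest still cover every element — redundant.
Drop S6: b, c, h, j uncovered — not redundant.
1 redundant: S5.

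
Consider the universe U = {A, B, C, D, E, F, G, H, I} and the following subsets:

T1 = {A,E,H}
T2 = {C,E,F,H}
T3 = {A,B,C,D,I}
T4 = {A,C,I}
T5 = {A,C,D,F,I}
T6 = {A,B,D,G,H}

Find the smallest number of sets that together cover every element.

T1, T5, T6 together cover {A, B, C, D, E, F, G, H, I} — every element.
No 2 of the 6 sets cover everything (all 15 pairs fall short), so 3 is minimum.

3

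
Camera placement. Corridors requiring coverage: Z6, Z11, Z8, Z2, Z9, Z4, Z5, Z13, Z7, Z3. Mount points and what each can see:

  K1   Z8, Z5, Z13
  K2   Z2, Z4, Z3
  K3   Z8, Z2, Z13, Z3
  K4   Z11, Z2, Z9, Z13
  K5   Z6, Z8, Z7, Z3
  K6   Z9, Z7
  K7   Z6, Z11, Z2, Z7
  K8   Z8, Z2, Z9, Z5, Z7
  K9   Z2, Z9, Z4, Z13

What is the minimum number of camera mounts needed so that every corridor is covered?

K1, K2, K4, K5 together cover {Z6, Z11, Z8, Z2, Z9, Z4, Z5, Z13, Z7, Z3} — every corridor.
No 3 of the 9 camera mounts cover everything (all 84 triples fall short), so 4 is minimum.

4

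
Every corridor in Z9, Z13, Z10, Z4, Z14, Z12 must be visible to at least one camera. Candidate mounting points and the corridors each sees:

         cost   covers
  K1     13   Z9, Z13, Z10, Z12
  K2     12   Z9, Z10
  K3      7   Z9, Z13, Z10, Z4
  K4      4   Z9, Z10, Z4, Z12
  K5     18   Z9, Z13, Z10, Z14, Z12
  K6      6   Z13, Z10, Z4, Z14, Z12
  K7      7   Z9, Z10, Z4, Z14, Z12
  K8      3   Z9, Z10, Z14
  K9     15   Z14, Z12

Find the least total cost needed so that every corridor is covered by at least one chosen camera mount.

K6, K8 cover every corridor at cost 6 + 3 = 9.
Any cover uses at least 2 camera mounts; among all covering selections none totals below 9.
Greedy by coverage-per-cost would pick K4, K6 for 10 — worse than the optimum 9.

9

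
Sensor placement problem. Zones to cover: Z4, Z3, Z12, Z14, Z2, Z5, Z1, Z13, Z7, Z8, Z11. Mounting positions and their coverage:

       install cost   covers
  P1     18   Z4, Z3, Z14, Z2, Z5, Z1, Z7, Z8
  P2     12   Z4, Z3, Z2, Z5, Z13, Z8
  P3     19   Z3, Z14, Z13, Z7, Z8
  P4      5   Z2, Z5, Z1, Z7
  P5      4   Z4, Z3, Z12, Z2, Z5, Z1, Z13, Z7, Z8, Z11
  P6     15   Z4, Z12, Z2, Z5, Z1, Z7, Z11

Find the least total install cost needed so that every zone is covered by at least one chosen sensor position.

22

P1, P5 cover every zone at install cost 18 + 4 = 22.
Any cover uses at least 2 sensor positions; among all covering selections none totals below 22.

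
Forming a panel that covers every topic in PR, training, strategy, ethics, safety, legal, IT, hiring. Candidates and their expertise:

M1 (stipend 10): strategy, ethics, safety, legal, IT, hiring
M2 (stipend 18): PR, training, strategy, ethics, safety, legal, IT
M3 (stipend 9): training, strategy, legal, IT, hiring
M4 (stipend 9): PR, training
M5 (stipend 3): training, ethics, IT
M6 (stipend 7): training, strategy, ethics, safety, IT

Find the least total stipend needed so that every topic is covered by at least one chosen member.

M1, M4 cover every topic at stipend 10 + 9 = 19.
Any cover uses at least 2 members; among all covering selections none totals below 19.
Greedy by coverage-per-stipend would pick M5, M1, M4 for 22 — worse than the optimum 19.

19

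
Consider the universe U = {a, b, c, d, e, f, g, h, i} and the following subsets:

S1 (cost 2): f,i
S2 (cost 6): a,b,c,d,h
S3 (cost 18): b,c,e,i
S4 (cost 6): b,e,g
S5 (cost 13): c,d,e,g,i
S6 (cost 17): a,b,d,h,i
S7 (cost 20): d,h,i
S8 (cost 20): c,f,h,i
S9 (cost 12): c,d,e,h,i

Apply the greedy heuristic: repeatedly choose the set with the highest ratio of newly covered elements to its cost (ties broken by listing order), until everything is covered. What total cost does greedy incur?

14

Pick 1: S1 adds 2 new (f, i) at cost 2 (ratio 2/2).
Pick 2: S2 adds 5 new (a, b, c, d, h) at cost 6 (ratio 5/6).
Pick 3: S4 adds 2 new (e, g) at cost 6 (ratio 2/6).
Greedy total cost: 2 + 6 + 6 = 14.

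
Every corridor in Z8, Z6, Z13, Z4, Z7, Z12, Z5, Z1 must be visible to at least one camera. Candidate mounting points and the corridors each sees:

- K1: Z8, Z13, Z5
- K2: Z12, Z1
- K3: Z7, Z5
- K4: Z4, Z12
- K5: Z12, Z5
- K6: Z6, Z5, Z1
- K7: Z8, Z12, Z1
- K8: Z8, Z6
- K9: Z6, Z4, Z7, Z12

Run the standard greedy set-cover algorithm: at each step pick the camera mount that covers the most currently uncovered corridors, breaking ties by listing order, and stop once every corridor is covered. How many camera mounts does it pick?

Pick 1: K9 covers 4 new corridors (Z6, Z4, Z7, Z12).
Pick 2: K1 covers 3 new corridors (Z8, Z13, Z5).
Pick 3: K2 covers 1 new corridors (Z1).
Greedy uses 3 camera mounts.

3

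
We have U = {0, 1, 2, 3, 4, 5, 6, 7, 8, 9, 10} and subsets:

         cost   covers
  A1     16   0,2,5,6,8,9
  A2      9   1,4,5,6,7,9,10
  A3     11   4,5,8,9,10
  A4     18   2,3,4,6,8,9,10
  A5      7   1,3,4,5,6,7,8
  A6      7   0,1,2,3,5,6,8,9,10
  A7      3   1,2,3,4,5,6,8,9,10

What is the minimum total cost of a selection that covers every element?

A5, A6 cover every element at cost 7 + 7 = 14.
Any cover uses at least 2 sets; among all covering selections none totals below 14.
Greedy by coverage-per-cost would pick A7, A5, A6 for 17 — worse than the optimum 14.

14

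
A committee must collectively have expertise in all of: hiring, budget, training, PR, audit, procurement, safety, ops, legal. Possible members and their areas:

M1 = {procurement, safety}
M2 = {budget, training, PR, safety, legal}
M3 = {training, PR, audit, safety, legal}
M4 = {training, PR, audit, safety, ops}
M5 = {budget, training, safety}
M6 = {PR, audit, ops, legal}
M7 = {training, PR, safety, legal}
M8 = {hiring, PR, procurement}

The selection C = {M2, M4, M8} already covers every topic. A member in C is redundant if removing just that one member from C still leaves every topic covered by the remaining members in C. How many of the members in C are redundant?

Drop M2: budget, legal uncovered — not redundant.
Drop M4: audit, ops uncovered — not redundant.
Drop M8: hiring, procurement uncovered — not redundant.
None of the members in C is redundant.

0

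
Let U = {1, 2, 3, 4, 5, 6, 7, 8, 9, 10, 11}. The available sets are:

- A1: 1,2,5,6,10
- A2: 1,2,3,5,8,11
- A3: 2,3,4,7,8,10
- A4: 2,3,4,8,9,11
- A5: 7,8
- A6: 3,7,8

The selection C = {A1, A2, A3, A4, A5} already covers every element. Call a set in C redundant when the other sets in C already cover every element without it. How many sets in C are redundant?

3

Drop A1: 6 uncovered — not redundant.
Drop A2: the rest still cover every element — redundant.
Drop A3: the rest still cover every element — redundant.
Drop A4: 9 uncovered — not redundant.
Drop A5: the rest still cover every element — redundant.
3 redundant: A2, A3, A5.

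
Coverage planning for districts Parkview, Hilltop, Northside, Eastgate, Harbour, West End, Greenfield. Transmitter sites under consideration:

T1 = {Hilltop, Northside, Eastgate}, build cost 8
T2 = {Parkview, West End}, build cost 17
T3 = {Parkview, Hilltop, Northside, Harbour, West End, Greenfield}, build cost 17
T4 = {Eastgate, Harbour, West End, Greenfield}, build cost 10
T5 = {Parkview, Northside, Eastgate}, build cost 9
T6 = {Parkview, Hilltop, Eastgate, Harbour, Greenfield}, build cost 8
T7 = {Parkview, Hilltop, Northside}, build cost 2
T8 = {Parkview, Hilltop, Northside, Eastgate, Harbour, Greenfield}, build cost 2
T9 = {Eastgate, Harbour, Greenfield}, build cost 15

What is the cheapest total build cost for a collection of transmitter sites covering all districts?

T4, T7 cover every district at build cost 10 + 2 = 12.
Any cover uses at least 2 transmitter sites; among all covering selections none totals below 12.

12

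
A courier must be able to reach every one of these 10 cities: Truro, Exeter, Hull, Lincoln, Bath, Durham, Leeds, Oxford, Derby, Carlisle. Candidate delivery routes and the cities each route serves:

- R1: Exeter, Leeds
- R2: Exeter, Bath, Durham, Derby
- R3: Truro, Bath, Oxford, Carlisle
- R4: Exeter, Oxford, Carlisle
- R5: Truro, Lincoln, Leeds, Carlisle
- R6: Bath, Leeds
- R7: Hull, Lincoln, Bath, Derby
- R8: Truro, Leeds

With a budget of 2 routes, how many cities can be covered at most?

Choosing R2, R5 covers {Truro, Exeter, Lincoln, Bath, Durham, Leeds, Derby, Carlisle} — 8 cities.
No choice of 2 routes does better; here Hull, Oxford are left uncovered.

8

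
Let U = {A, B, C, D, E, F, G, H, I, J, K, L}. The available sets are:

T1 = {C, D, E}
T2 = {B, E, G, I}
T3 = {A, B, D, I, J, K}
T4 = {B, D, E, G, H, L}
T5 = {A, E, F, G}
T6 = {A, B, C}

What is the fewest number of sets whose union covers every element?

T1, T3, T4, T5 together cover {A, B, C, D, E, F, G, H, I, J, K, L} — every element.
No 3 of the 6 sets cover everything (all 20 triples fall short), so 4 is minimum.

4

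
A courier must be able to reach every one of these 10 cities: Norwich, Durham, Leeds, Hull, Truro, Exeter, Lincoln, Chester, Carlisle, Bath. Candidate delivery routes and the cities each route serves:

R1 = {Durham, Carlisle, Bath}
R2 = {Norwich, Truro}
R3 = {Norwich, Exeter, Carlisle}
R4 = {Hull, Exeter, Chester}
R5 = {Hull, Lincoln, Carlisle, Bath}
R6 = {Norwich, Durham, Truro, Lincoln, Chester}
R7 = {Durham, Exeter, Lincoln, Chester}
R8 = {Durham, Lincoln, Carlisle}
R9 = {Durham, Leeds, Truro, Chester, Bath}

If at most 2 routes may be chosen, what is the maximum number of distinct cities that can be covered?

8

Choosing R3, R9 covers {Norwich, Durham, Leeds, Truro, Exeter, Chester, Carlisle, Bath} — 8 cities.
No choice of 2 routes does better; here Hull, Lincoln are left uncovered.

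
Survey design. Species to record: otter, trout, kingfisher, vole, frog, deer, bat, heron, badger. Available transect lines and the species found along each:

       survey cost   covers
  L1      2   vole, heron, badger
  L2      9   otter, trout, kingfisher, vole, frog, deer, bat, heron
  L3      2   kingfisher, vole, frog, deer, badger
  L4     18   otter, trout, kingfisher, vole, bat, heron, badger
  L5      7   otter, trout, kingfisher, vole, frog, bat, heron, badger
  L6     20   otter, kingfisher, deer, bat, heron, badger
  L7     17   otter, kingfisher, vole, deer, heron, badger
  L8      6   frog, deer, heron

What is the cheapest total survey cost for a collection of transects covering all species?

L3, L5 cover every species at survey cost 2 + 7 = 9.
Any cover uses at least 2 transects; among all covering selections none totals below 9.

9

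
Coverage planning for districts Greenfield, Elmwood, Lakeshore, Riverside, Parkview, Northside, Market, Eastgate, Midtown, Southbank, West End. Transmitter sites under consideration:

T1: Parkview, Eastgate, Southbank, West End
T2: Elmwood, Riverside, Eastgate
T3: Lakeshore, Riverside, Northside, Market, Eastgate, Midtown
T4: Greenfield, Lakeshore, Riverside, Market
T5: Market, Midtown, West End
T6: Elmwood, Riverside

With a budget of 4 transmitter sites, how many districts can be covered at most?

Choosing T1, T2, T3, T4 covers {Greenfield, Elmwood, Lakeshore, Riverside, Parkview, Northside, Market, Eastgate, Midtown, Southbank, West End} — 11 districts.
That is all 11 districts.

11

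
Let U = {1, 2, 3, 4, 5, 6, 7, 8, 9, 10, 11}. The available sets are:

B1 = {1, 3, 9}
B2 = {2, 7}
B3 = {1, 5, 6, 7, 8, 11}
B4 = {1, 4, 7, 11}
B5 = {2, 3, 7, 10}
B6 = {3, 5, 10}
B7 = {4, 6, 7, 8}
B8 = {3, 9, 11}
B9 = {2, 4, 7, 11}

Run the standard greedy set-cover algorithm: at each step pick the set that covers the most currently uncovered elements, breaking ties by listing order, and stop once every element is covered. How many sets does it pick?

4

Pick 1: B3 covers 6 new elements (1, 5, 6, 7, 8, 11).
Pick 2: B5 covers 3 new elements (2, 3, 10).
Pick 3: B1 covers 1 new elements (9).
Pick 4: B4 covers 1 new elements (4).
Greedy uses 4 sets.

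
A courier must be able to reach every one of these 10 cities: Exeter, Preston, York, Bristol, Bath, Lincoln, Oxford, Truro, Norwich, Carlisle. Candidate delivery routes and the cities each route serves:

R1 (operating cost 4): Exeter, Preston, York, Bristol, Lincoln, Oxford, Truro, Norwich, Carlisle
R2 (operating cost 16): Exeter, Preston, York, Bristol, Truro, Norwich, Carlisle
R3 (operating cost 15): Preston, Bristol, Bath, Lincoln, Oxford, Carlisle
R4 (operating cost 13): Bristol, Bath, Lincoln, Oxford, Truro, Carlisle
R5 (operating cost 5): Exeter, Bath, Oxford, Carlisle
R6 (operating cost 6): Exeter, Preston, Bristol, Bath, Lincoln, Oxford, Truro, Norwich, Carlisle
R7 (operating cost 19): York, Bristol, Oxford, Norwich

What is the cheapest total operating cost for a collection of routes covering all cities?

9

R1, R5 cover every city at operating cost 4 + 5 = 9.
Any cover uses at least 2 routes; among all covering selections none totals below 9.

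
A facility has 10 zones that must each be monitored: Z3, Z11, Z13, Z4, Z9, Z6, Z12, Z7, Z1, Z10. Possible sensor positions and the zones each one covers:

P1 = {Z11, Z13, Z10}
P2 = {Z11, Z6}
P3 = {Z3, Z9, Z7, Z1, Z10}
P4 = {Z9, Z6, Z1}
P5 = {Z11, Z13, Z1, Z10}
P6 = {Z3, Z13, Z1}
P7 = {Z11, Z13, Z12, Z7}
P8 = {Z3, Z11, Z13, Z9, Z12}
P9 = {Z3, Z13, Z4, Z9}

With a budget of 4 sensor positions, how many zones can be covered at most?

10

Choosing P1, P4, P7, P9 covers {Z3, Z11, Z13, Z4, Z9, Z6, Z12, Z7, Z1, Z10} — 10 zones.
That is all 10 zones.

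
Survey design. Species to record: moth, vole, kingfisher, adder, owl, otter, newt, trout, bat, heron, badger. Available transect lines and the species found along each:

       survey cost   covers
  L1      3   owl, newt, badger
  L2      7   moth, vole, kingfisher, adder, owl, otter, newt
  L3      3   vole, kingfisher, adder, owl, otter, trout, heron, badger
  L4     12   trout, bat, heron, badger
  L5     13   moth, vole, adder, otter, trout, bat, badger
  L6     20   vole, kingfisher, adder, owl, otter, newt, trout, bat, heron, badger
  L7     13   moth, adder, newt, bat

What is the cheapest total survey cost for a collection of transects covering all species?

L3, L7 cover every species at survey cost 3 + 13 = 16.
Any cover uses at least 2 transects; among all covering selections none totals below 16.
Greedy by coverage-per-survey cost would pick L3, L1, L5 for 19 — worse than the optimum 16.

16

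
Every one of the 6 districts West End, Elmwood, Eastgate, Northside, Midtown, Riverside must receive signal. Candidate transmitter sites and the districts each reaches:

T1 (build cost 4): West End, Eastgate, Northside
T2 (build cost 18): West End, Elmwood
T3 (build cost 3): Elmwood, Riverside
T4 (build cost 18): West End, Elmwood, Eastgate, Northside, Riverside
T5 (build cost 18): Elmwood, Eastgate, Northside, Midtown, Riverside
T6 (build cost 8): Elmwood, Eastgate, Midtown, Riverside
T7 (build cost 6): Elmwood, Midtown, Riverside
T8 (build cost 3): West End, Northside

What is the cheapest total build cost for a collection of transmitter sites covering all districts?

T1, T7 cover every district at build cost 4 + 6 = 10.
Any cover uses at least 2 transmitter sites; among all covering selections none totals below 10.
Greedy by coverage-per-build cost would pick T1, T3, T7 for 13 — worse than the optimum 10.

10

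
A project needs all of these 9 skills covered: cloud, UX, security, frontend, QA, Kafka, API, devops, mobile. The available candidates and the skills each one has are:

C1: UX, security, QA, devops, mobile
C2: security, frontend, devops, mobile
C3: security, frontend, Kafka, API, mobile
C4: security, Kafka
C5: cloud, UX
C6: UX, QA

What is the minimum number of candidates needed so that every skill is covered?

C1, C3, C5 together cover {cloud, UX, security, frontend, QA, Kafka, API, devops, mobile} — every skill.
No 2 of the 6 candidates cover everything (all 15 pairs fall short), so 3 is minimum.

3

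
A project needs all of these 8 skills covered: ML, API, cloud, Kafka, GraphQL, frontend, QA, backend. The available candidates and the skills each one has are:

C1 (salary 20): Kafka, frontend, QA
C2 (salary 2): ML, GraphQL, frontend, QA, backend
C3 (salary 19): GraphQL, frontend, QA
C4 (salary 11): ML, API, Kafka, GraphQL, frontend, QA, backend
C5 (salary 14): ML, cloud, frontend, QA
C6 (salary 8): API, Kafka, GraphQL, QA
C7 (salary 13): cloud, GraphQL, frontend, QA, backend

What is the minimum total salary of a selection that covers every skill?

23

C2, C6, C7 cover every skill at salary 2 + 8 + 13 = 23.
Any cover uses at least 2 candidates; among all covering selections none totals below 23.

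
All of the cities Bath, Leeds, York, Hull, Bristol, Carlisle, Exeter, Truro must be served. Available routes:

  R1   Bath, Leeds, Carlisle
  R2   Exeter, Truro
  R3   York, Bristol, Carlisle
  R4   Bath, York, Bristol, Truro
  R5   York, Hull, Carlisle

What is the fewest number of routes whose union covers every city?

R1, R2, R3, R5 together cover {Bath, Leeds, York, Hull, Bristol, Carlisle, Exeter, Truro} — every city.
No 3 of the 5 routes cover everything (all 10 triples fall short), so 4 is minimum.

4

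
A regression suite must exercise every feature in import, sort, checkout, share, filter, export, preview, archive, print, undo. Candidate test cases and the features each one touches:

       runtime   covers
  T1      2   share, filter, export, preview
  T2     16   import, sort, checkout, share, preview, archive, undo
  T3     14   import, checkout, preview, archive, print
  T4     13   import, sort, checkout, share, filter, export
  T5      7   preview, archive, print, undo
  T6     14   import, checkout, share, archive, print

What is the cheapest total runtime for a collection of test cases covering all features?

T4, T5 cover every feature at runtime 13 + 7 = 20.
Any cover uses at least 2 test cases; among all covering selections none totals below 20.
Greedy by coverage-per-runtime would pick T1, T5, T4 for 22 — worse than the optimum 20.

20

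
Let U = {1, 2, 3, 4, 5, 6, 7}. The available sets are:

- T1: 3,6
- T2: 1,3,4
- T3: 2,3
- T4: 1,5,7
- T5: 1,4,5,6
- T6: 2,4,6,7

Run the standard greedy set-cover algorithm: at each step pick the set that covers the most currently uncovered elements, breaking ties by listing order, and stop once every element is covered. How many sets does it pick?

3

Pick 1: T5 covers 4 new elements (1, 4, 5, 6).
Pick 2: T3 covers 2 new elements (2, 3).
Pick 3: T4 covers 1 new elements (7).
Greedy uses 3 sets.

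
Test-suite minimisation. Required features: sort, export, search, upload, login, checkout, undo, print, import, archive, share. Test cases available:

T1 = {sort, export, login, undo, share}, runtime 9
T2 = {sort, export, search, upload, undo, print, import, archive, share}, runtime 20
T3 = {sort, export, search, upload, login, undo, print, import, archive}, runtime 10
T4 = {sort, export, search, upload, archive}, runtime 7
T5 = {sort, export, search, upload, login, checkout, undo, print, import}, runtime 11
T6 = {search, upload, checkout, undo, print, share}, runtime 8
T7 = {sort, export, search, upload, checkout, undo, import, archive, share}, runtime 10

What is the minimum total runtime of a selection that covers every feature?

T3, T6 cover every feature at runtime 10 + 8 = 18.
Any cover uses at least 2 test cases; among all covering selections none totals below 18.

18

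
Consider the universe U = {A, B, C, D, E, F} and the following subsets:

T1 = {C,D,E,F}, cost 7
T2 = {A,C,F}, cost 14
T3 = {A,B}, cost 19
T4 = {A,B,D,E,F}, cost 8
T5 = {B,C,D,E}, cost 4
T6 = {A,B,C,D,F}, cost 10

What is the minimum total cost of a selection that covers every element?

T4, T5 cover every element at cost 8 + 4 = 12.
Any cover uses at least 2 sets; among all covering selections none totals below 12.

12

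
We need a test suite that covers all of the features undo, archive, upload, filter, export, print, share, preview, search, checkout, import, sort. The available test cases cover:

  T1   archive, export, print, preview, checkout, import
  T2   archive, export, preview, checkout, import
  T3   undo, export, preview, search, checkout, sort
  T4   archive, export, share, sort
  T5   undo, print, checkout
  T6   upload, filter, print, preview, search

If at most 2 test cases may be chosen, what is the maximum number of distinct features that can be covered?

Choosing T1, T3 covers {undo, archive, export, print, preview, search, checkout, import, sort} — 9 features.
No choice of 2 test cases does better; here upload, filter, share are left uncovered.

9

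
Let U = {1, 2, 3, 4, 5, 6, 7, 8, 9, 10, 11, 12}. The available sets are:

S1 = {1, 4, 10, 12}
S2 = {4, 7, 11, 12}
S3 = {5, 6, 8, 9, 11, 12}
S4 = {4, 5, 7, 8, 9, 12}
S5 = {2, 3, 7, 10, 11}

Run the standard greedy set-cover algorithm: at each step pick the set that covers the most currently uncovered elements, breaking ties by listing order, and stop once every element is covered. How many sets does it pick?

Pick 1: S3 covers 6 new elements (5, 6, 8, 9, 11, 12).
Pick 2: S5 covers 4 new elements (2, 3, 7, 10).
Pick 3: S1 covers 2 new elements (1, 4).
Greedy uses 3 sets.

3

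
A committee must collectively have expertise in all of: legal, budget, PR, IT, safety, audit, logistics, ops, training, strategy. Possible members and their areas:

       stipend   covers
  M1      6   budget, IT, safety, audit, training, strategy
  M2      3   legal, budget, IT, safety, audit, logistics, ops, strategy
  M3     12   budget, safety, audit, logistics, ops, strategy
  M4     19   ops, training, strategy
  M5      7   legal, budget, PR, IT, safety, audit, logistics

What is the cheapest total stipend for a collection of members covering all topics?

M1, M2, M5 cover every topic at stipend 6 + 3 + 7 = 16.
Any cover uses at least 2 members; among all covering selections none totals below 16.

16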